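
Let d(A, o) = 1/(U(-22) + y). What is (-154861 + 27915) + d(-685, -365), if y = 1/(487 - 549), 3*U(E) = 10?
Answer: -78325496/617 ≈ -1.2695e+5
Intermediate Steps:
U(E) = 10/3 (U(E) = (1/3)*10 = 10/3)
y = -1/62 (y = 1/(-62) = -1/62 ≈ -0.016129)
d(A, o) = 186/617 (d(A, o) = 1/(10/3 - 1/62) = 1/(617/186) = 186/617)
(-154861 + 27915) + d(-685, -365) = (-154861 + 27915) + 186/617 = -126946 + 186/617 = -78325496/617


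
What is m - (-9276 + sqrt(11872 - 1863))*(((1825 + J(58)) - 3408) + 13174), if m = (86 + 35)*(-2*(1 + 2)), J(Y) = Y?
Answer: 108055398 - 11649*sqrt(10009) ≈ 1.0689e+8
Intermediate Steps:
m = -726 (m = 121*(-2*3) = 121*(-6) = -726)
m - (-9276 + sqrt(11872 - 1863))*(((1825 + J(58)) - 3408) + 13174) = -726 - (-9276 + sqrt(11872 - 1863))*(((1825 + 58) - 3408) + 13174) = -726 - (-9276 + sqrt(10009))*((1883 - 3408) + 13174) = -726 - (-9276 + sqrt(10009))*(-1525 + 13174) = -726 - (-9276 + sqrt(10009))*11649 = -726 - (-108056124 + 11649*sqrt(10009)) = -726 + (108056124 - 11649*sqrt(10009)) = 108055398 - 11649*sqrt(10009)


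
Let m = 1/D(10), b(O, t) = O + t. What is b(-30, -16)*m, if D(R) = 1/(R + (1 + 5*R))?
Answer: -2806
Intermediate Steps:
D(R) = 1/(1 + 6*R)
m = 61 (m = 1/(1/(1 + 6*10)) = 1/(1/(1 + 60)) = 1/(1/61) = 61)
b(-30, -16)*m = (-30 - 16)*61 = -46*61 = -2806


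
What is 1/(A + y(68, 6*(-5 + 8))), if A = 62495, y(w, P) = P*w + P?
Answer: 1/63737 ≈ 1.5689e-5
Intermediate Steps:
y(w, P) = P + P*w
1/(A + y(68, 6*(-5 + 8))) = 1/(62495 + (6*(-5 + 8))*(1 + 68)) = 1/(62495 + (6*3)*69) = 1/(62495 + 18*69) = 1/(62495 + 1242) = 1/63737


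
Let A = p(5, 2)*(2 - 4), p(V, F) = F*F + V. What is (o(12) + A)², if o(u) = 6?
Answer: 144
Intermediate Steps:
p(V, F) = V + F² (p(V, F) = F² + V = V + F²)
A = -18 (A = (5 + 2²)*(2 - 4) = (5 + 4)*(-2) = 9*(-2) = -18)
(o(12) + A)² = (6 - 18)² = (-12)² = 144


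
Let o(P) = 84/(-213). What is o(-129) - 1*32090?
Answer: -2278418/71 ≈ -32090.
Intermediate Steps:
o(P) = -28/71 (o(P) = 84*(-1/213) = -28/71)
o(-129) - 1*32090 = -28/71 - 1*32090 = -28/71 - 32090 = -2278418/71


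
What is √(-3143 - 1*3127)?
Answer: I*√6270 ≈ 79.183*I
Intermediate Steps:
√(-3143 - 1*3127) = √(-3143 - 3127) = √(-6270) = I*√6270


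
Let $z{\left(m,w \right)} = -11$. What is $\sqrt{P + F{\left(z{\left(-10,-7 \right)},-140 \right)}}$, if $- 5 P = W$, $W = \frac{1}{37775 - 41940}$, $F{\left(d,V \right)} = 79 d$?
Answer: $\frac{2 i \sqrt{76911927}}{595} \approx 29.479 i$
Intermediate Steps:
$W = - \frac{1}{4165}$ ($W = \frac{1}{-4165} = - \frac{1}{4165} \approx -0.0002401$)
$P = \frac{1}{20825}$ ($P = \left(- \frac{1}{5}\right) \left(- \frac{1}{4165}\right) = \frac{1}{20825} \approx 4.8019 \cdot 10^{-5}$)
$\sqrt{P + F{\left(z{\left(-10,-7 \right)},-140 \right)}} = \sqrt{\frac{1}{20825} + 79 \left(-11\right)} = \sqrt{\frac{1}{20825} - 869} = \sqrt{- \frac{18096924}{20825}} = \frac{2 i \sqrt{76911927}}{595}$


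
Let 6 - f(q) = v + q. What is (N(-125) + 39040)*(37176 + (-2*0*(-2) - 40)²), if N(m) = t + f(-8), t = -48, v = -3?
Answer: 1512612984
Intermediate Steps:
f(q) = 9 - q (f(q) = 6 - (-3 + q) = 6 + (3 - q) = 9 - q)
N(m) = -31 (N(m) = -48 + (9 - 1*(-8)) = -48 + (9 + 8) = -48 + 17 = -31)
(N(-125) + 39040)*(37176 + (-2*0*(-2) - 40)²) = (-31 + 39040)*(37176 + (-2*0*(-2) - 40)²) = 39009*(37176 + (0*(-2) - 40)²) = 39009*(37176 + (0 - 40)²) = 39009*(37176 + (-40)²) = 39009*(37176 + 1600) = 39009*38776 = 1512612984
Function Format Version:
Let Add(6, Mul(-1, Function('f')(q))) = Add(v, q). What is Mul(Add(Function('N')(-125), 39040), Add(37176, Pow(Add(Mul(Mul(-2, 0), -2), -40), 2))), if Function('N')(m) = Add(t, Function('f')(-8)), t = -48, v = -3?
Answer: 1512612984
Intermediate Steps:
Function('f')(q) = Add(9, Mul(-1, q)) (Function('f')(q) = Add(6, Mul(-1, Add(-3, q))) = Add(6, Add(3, Mul(-1, q))) = Add(9, Mul(-1, q)))
Function('N')(m) = -31 (Function('N')(m) = Add(-48, Add(9, Mul(-1, -8))) = Add(-48, Add(9, 8)) = Add(-48, 17) = -31)
Mul(Add(Function('N')(-125), 39040), Add(37176, Pow(Add(Mul(Mul(-2, 0), -2), -40), 2))) = Mul(Add(-31, 39040), Add(37176, Pow(Add(Mul(Mul(-2, 0), -2), -40), 2))) = Mul(39009, Add(37176, Pow(Add(Mul(0, -2), -40), 2))) = Mul(39009, Add(37176, Pow(Add(0, -40), 2))) = Mul(39009, Add(37176, Pow(-40, 2))) = Mul(39009, Add(37176, 1600)) = Mul(39009, 38776) = 1512612984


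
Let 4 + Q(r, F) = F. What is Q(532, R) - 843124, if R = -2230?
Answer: -845358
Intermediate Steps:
Q(r, F) = -4 + F
Q(532, R) - 843124 = (-4 - 2230) - 843124 = -2234 - 843124 = -845358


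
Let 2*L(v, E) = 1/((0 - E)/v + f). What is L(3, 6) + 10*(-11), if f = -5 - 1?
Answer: -1761/16 ≈ -110.06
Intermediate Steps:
f = -6
L(v, E) = 1/(2*(-6 - E/v)) (L(v, E) = 1/(2*((0 - E)/v - 6)) = 1/(2*((-E)/v - 6)) = 1/(2*(-E/v - 6)) = 1/(2*(-6 - E/v)))
L(3, 6) + 10*(-11) = -1*3/(2*6 + 12*3) + 10*(-11) = -1*3/(12 + 36) - 110 = -1*3/48 - 110 = -1*3*1/48 - 110 = -1/16 - 110 = -1761/16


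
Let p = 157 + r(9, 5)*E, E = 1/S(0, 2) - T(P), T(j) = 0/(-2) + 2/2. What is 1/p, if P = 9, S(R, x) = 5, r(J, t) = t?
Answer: 1/153 ≈ 0.0065359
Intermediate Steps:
T(j) = 1 (T(j) = 0*(-1/2) + 2*(1/2) = 0 + 1 = 1)
E = -4/5 (E = 1/5 - 1*1 = 1/5 - 1 = -4/5 ≈ -0.80000)
p = 153 (p = 157 + 5*(-4/5) = 157 - 4 = 153)
1/p = 1/153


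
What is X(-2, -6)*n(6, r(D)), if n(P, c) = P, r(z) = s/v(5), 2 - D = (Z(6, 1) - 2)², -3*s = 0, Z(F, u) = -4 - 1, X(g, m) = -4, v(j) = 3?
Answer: -24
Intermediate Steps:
Z(F, u) = -5
s = 0 (s = -⅓*0 = 0)
D = -47 (D = 2 - (-5 - 2)² = 2 - 1*(-7)² = 2 - 1*49 = 2 - 49 = -47)
r(z) = 0 (r(z) = 0/3 = 0*(⅓) = 0)
X(-2, -6)*n(6, r(D)) = -4*6 = -24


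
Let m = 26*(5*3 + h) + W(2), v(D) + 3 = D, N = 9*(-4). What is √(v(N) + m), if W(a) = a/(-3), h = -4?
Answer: √2217/3 ≈ 15.695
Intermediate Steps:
N = -36
v(D) = -3 + D
W(a) = -a/3 (W(a) = a*(-⅓) = -a/3)
m = 856/3 (m = 26*(5*3 - 4) - ⅓*2 = 26*(15 - 4) - ⅔ = 26*11 - ⅔ = 286 - ⅔ = 856/3 ≈ 285.33)
√(v(N) + m) = √((-3 - 36) + 856/3) = √(-39 + 856/3) = √(739/3) = √2217/3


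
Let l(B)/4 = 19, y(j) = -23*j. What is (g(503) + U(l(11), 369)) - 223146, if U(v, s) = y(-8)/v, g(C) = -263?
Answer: -4244725/19 ≈ -2.2341e+5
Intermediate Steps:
l(B) = 76 (l(B) = 4*19 = 76)
U(v, s) = 184/v (U(v, s) = (-23*(-8))/v = 184/v)
(g(503) + U(l(11), 369)) - 223146 = (-263 + 184/76) - 223146 = (-263 + 184*(1/76)) - 223146 = (-263 + 46/19) - 223146 = -4951/19 - 223146 = -4244725/19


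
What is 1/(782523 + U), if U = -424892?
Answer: 1/357631 ≈ 2.7962e-6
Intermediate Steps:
1/(782523 + U) = 1/(782523 - 424892) = 1/357631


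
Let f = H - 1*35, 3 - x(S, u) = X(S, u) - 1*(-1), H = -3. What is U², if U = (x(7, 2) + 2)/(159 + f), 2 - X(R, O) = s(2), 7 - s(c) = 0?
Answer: 81/14641 ≈ 0.0055324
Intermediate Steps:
s(c) = 7 (s(c) = 7 - 1*0 = 7 + 0 = 7)
X(R, O) = -5 (X(R, O) = 2 - 1*7 = 2 - 7 = -5)
x(S, u) = 7 (x(S, u) = 3 - (-5 - 1*(-1)) = 3 - (-5 + 1) = 3 - 1*(-4) = 3 + 4 = 7)
f = -38 (f = -3 - 1*35 = -3 - 35 = -38)
U = 9/121 (U = (7 + 2)/(159 - 38) = 9/121 ≈ 0.074380)
U² = (9/121)² = 81/14641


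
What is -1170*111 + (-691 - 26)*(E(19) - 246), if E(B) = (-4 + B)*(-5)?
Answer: 100287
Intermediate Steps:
E(B) = 20 - 5*B
-1170*111 + (-691 - 26)*(E(19) - 246) = -1170*111 + (-691 - 26)*((20 - 5*19) - 246) = -129870 - 717*((20 - 95) - 246) = -129870 - 717*(-75 - 246) = -129870 - 717*(-321) = -129870 + 230157 = 100287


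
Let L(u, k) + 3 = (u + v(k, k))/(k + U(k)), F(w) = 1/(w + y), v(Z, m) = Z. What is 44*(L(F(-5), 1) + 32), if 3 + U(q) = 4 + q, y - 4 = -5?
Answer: 11594/9 ≈ 1288.2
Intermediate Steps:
y = -1 (y = 4 - 5 = -1)
U(q) = 1 + q (U(q) = -3 + (4 + q) = 1 + q)
F(w) = 1/(-1 + w) (F(w) = 1/(w - 1) = 1/(-1 + w))
L(u, k) = -3 + (k + u)/(1 + 2*k) (L(u, k) = -3 + (u + k)/(k + (1 + k)) = -3 + (k + u)/(1 + 2*k))
44*(L(F(-5), 1) + 32) = 44*((-3 + 1/(-1 - 5) - 5*1)/(1 + 2*1) + 32) = 44*((-3 + 1/(-6) - 5)/(1 + 2) + 32) = 44*((-3 - ⅙ - 5)/3 + 32) = 44*((⅓)*(-49/6) + 32) = 44*(-49/18 + 32) = 44*(527/18) = 11594/9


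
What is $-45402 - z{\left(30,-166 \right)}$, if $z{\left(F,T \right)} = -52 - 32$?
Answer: $-45318$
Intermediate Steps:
$z{\left(F,T \right)} = -84$ ($z{\left(F,T \right)} = -52 - 32 = -84$)
$-45402 - z{\left(30,-166 \right)} = -45402 - -84 = -45402 + 84 = -45318$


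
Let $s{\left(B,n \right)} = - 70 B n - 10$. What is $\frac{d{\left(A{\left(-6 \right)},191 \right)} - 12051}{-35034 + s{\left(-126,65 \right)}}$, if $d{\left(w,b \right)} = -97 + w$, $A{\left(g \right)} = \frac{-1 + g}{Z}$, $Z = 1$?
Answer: $- \frac{12155}{538256} \approx -0.022582$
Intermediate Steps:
$A{\left(g \right)} = -1 + g$ ($A{\left(g \right)} = \frac{-1 + g}{1} = \left(-1 + g\right) 1 = -1 + g$)
$s{\left(B,n \right)} = -10 - 70 B n$ ($s{\left(B,n \right)} = - 70 B n - 10 = -10 - 70 B n$)
$\frac{d{\left(A{\left(-6 \right)},191 \right)} - 12051}{-35034 + s{\left(-126,65 \right)}} = \frac{\left(-97 - 7\right) - 12051}{-35034 - \left(10 - 573300\right)} = \frac{\left(-97 - 7\right) - 12051}{-35034 + \left(-10 + 573300\right)} = \frac{-104 - 12051}{-35034 + 573290} = - \frac{12155}{538256}$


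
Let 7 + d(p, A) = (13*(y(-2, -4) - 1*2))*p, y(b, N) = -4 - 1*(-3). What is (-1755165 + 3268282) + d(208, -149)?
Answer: 1504998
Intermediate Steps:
y(b, N) = -1 (y(b, N) = -4 + 3 = -1)
d(p, A) = -7 - 39*p (d(p, A) = -7 + (13*(-1 - 1*2))*p = -7 + (13*(-1 - 2))*p = -7 + (13*(-3))*p = -7 - 39*p)
(-1755165 + 3268282) + d(208, -149) = (-1755165 + 3268282) + (-7 - 39*208) = 1513117 + (-7 - 8112) = 1513117 - 8119 = 1504998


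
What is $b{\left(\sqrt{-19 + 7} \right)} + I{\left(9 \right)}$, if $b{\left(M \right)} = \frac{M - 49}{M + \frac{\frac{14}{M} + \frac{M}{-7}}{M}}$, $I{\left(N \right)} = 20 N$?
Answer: $\frac{4489098}{24193} + \frac{168252 i \sqrt{3}}{24193} \approx 185.55 + 12.046 i$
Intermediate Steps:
$b{\left(M \right)} = \frac{-49 + M}{M + \frac{\frac{14}{M} - \frac{M}{7}}{M}}$ ($b{\left(M \right)} = \frac{-49 + M}{M + \frac{\frac{14}{M} + M \left(- \frac{1}{7}\right)}{M}} = \frac{-49 + M}{M + \frac{\frac{14}{M} - \frac{M}{7}}{M}}$)
$b{\left(\sqrt{-19 + 7} \right)} + I{\left(9 \right)} = \frac{7 \left(\sqrt{-19 + 7}\right)^{2} \left(-49 + \sqrt{-19 + 7}\right)}{98 - \left(\sqrt{-19 + 7}\right)^{2} + 7 \left(\sqrt{-19 + 7}\right)^{3}} + 20 \cdot 9 = \frac{7 \left(\sqrt{-12}\right)^{2} \left(-49 + \sqrt{-12}\right)}{98 - \left(\sqrt{-12}\right)^{2} + 7 \left(\sqrt{-12}\right)^{3}} + 180 = \frac{7 \left(2 i \sqrt{3}\right)^{2} \left(-49 + 2 i \sqrt{3}\right)}{98 - \left(2 i \sqrt{3}\right)^{2} + 7 \left(2 i \sqrt{3}\right)^{3}} + 180 = 7 \left(-12\right) \frac{1}{98 - -12 + 7 \left(- 24 i \sqrt{3}\right)} \left(-49 + 2 i \sqrt{3}\right) + 180 = 7 \left(-12\right) \frac{1}{98 + 12 - 168 i \sqrt{3}} \left(-49 + 2 i \sqrt{3}\right) + 180 = 7 \left(-12\right) \frac{1}{110 - 168 i \sqrt{3}} \left(-49 + 2 i \sqrt{3}\right) + 180 = - \frac{84 \left(-49 + 2 i \sqrt{3}\right)}{110 - 168 i \sqrt{3}} + 180 = 180 - \frac{84 \left(-49 + 2 i \sqrt{3}\right)}{110 - 168 i \sqrt{3}}$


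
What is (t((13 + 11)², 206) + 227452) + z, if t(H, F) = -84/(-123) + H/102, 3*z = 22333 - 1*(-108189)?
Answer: 566589202/2091 ≈ 2.7097e+5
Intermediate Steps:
z = 130522/3 (z = (22333 - 1*(-108189))/3 = (22333 + 108189)/3 = (⅓)*130522 = 130522/3 ≈ 43507.)
t(H, F) = 28/41 + H/102 (t(H, F) = -84*(-1/123) + H*(1/102) = 28/41 + H/102)
(t((13 + 11)², 206) + 227452) + z = ((28/41 + (13 + 11)²/102) + 227452) + 130522/3 = ((28/41 + (1/102)*24²) + 227452) + 130522/3 = ((28/41 + (1/102)*576) + 227452) + 130522/3 = ((28/41 + 96/17) + 227452) + 130522/3 = (4412/697 + 227452) + 130522/3 = 158538456/697 + 130522/3 = 566589202/2091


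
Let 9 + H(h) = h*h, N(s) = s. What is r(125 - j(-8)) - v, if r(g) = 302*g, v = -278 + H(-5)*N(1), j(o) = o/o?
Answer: 37710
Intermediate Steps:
H(h) = -9 + h² (H(h) = -9 + h*h = -9 + h²)
j(o) = 1
v = -262 (v = -278 + (-9 + (-5)²)*1 = -278 + (-9 + 25)*1 = -278 + 16*1 = -278 + 16 = -262)
r(125 - j(-8)) - v = 302*(125 - 1*1) - 1*(-262) = 302*(125 - 1) + 262 = 302*124 + 262 = 37448 + 262 = 37710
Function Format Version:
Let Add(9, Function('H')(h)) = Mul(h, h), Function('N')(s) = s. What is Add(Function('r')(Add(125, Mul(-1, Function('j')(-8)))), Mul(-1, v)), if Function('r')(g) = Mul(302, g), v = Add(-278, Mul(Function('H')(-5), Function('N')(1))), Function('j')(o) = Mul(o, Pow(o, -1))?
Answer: 37710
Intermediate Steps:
Function('H')(h) = Add(-9, Pow(h, 2)) (Function('H')(h) = Add(-9, Mul(h, h)) = Add(-9, Pow(h, 2)))
Function('j')(o) = 1
v = -262 (v = Add(-278, Mul(Add(-9, Pow(-5, 2)), 1)) = Add(-278, Mul(Add(-9, 25), 1)) = Add(-278, Mul(16, 1)) = Add(-278, 16) = -262)
Add(Function('r')(Add(125, Mul(-1, Function('j')(-8)))), Mul(-1, v)) = Add(Mul(302, Add(125, Mul(-1, 1))), Mul(-1, -262)) = Add(Mul(302, Add(125, -1)), 262) = Add(Mul(302, 124), 262) = Add(37448, 262) = 37710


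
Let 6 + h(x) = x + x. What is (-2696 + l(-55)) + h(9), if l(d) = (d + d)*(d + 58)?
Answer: -3014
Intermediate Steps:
l(d) = 2*d*(58 + d) (l(d) = (2*d)*(58 + d) = 2*d*(58 + d))
h(x) = -6 + 2*x (h(x) = -6 + (x + x) = -6 + 2*x)
(-2696 + l(-55)) + h(9) = (-2696 + 2*(-55)*(58 - 55)) + (-6 + 2*9) = (-2696 + 2*(-55)*3) + (-6 + 18) = (-2696 - 330) + 12 = -3026 + 12 = -3014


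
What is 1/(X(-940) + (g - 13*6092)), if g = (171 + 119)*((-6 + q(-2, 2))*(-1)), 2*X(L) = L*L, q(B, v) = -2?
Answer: 1/364924 ≈ 2.7403e-6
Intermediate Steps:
X(L) = L**2/2 (X(L) = (L*L)/2 = L**2/2)
g = 2320 (g = (171 + 119)*((-6 - 2)*(-1)) = 290*(-8*(-1)) = 290*8 = 2320)
1/(X(-940) + (g - 13*6092)) = 1/((1/2)*(-940)**2 + (2320 - 13*6092)) = 1/((1/2)*883600 + (2320 - 79196)) = 1/(441800 - 76876) = 1/364924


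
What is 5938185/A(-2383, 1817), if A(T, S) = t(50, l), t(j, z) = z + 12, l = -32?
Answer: -1187637/4 ≈ -2.9691e+5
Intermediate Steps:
t(j, z) = 12 + z
A(T, S) = -20 (A(T, S) = 12 - 32 = -20)
5938185/A(-2383, 1817) = 5938185/(-20) = 5938185*(-1/20) = -1187637/4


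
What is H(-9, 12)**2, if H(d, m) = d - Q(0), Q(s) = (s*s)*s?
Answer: 81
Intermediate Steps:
Q(s) = s**3 (Q(s) = s**2*s = s**3)
H(d, m) = d (H(d, m) = d - 1*0**3 = d - 1*0 = d + 0 = d)
H(-9, 12)**2 = (-9)**2 = 81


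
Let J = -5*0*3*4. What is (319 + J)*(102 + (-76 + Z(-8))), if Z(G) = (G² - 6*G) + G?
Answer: 41470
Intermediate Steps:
Z(G) = G² - 5*G
J = 0 (J = -0*4 = -5*0 = 0)
(319 + J)*(102 + (-76 + Z(-8))) = (319 + 0)*(102 + (-76 - 8*(-5 - 8))) = 319*(102 + (-76 - 8*(-13))) = 319*(102 + (-76 + 104)) = 319*(102 + 28) = 319*130 = 41470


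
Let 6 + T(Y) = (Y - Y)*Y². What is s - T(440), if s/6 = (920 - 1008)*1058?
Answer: -558618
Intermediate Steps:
T(Y) = -6 (T(Y) = -6 + (Y - Y)*Y² = -6 + 0*Y² = -6 + 0 = -6)
s = -558624 (s = 6*((920 - 1008)*1058) = 6*(-88*1058) = 6*(-93104) = -558624)
s - T(440) = -558624 - 1*(-6) = -558624 + 6 = -558618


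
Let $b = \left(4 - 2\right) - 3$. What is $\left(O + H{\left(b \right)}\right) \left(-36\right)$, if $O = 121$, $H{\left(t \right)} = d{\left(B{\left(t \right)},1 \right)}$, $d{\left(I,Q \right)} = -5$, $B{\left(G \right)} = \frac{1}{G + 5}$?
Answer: $-4176$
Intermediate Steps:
$B{\left(G \right)} = \frac{1}{5 + G}$
$b = -1$ ($b = 2 - 3 = -1$)
$H{\left(t \right)} = -5$
$\left(O + H{\left(b \right)}\right) \left(-36\right) = \left(121 - 5\right) \left(-36\right) = 116 \left(-36\right) = -4176$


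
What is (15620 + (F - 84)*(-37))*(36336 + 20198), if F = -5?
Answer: 1069227542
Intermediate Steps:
(15620 + (F - 84)*(-37))*(36336 + 20198) = (15620 + (-5 - 84)*(-37))*(36336 + 20198) = (15620 - 89*(-37))*56534 = (15620 + 3293)*56534 = 18913*56534 = 1069227542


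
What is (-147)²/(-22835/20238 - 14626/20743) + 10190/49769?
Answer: -451466155344021044/38305576482217 ≈ -11786.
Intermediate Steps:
(-147)²/(-22835/20238 - 14626/20743) + 10190/49769 = 21609/(-22835*1/20238 - 14626*1/20743) + 10190*(1/49769) = 21609/(-22835/20238 - 14626/20743) + 10190/49769 = 21609/(-769667393/419796834) + 10190/49769 = 21609*(-419796834/769667393) + 10190/49769 = -9071389785906/769667393 + 10190/49769 = -451466155344021044/38305576482217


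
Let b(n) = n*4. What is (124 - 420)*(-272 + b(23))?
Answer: 53280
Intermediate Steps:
b(n) = 4*n
(124 - 420)*(-272 + b(23)) = (124 - 420)*(-272 + 4*23) = -296*(-272 + 92) = -296*(-180) = 53280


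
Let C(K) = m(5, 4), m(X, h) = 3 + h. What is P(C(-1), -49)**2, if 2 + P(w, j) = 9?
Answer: 49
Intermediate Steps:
C(K) = 7 (C(K) = 3 + 4 = 7)
P(w, j) = 7 (P(w, j) = -2 + 9 = 7)
P(C(-1), -49)**2 = 7**2 = 49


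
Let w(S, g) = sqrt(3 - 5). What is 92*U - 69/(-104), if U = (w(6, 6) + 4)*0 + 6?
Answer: 57477/104 ≈ 552.66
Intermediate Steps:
w(S, g) = I*sqrt(2) (w(S, g) = sqrt(-2) = I*sqrt(2))
U = 6 (U = (I*sqrt(2) + 4)*0 + 6 = (4 + I*sqrt(2))*0 + 6 = 0 + 6 = 6)
92*U - 69/(-104) = 92*6 - 69/(-104) = 552 - 69*(-1/104) = 552 + 69/104 = 57477/104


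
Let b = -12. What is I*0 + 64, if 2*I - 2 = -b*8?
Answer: 64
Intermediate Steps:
I = 49 (I = 1 + (-1*(-12)*8)/2 = 1 + (12*8)/2 = 1 + (1/2)*96 = 1 + 48 = 49)
I*0 + 64 = 49*0 + 64 = 0 + 64 = 64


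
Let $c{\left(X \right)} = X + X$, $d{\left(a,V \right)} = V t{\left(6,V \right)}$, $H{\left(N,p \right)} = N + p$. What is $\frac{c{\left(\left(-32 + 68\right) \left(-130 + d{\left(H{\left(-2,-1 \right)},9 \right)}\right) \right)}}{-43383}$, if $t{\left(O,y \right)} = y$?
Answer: $\frac{1176}{14461} \approx 0.081322$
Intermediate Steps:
$d{\left(a,V \right)} = V^{2}$ ($d{\left(a,V \right)} = V V = V^{2}$)
$c{\left(X \right)} = 2 X$
$\frac{c{\left(\left(-32 + 68\right) \left(-130 + d{\left(H{\left(-2,-1 \right)},9 \right)}\right) \right)}}{-43383} = \frac{2 \left(-32 + 68\right) \left(-130 + 9^{2}\right)}{-43383} = 2 \cdot 36 \left(-130 + 81\right) \left(- \frac{1}{43383}\right) = 2 \cdot 36 \left(-49\right) \left(- \frac{1}{43383}\right) = 2 \left(-1764\right) \left(- \frac{1}{43383}\right) = \left(-3528\right) \left(- \frac{1}{43383}\right) = \frac{1176}{14461}$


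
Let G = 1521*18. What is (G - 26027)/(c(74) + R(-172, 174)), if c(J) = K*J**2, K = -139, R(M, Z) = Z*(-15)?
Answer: -1351/763774 ≈ -0.0017688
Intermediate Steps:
R(M, Z) = -15*Z
c(J) = -139*J**2
G = 27378
(G - 26027)/(c(74) + R(-172, 174)) = (27378 - 26027)/(-139*74**2 - 15*174) = 1351/(-139*5476 - 2610) = 1351/(-761164 - 2610) = 1351/(-763774) = 1351*(-1/763774) = -1351/763774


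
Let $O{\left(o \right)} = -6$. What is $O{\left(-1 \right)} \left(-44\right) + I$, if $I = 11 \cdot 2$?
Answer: $286$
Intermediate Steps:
$I = 22$
$O{\left(-1 \right)} \left(-44\right) + I = \left(-6\right) \left(-44\right) + 22 = 264 + 22 = 286$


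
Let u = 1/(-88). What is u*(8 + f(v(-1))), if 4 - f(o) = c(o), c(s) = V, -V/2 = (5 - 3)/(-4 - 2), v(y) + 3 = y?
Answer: -17/132 ≈ -0.12879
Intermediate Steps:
v(y) = -3 + y
V = ⅔ (V = -2*(5 - 3)/(-4 - 2) = -4/(-6) = -4*(-1)/6 = -2*(-⅓) = ⅔ ≈ 0.66667)
c(s) = ⅔
f(o) = 10/3 (f(o) = 4 - 1*⅔ = 4 - ⅔ = 10/3)
u = -1/88 ≈ -0.011364
u*(8 + f(v(-1))) = -(8 + 10/3)/88 = -1/88*34/3 = -17/132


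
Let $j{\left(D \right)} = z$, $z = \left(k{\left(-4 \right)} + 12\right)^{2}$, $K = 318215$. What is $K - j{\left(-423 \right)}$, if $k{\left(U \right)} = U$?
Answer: $318151$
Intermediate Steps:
$z = 64$ ($z = \left(-4 + 12\right)^{2} = 8^{2} = 64$)
$j{\left(D \right)} = 64$
$K - j{\left(-423 \right)} = 318215 - 64 = 318151$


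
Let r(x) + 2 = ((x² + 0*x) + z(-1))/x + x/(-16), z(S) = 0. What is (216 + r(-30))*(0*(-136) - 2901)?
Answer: -4313787/8 ≈ -5.3922e+5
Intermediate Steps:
r(x) = -2 + 15*x/16 (r(x) = -2 + (((x² + 0*x) + 0)/x + x/(-16)) = -2 + (((x² + 0) + 0)/x + x*(-1/16)) = -2 + ((x² + 0)/x - x/16) = -2 + (x²/x - x/16) = -2 + (x - x/16) = -2 + 15*x/16)
(216 + r(-30))*(0*(-136) - 2901) = (216 + (-2 + (15/16)*(-30)))*(0*(-136) - 2901) = (216 + (-2 - 225/8))*(0 - 2901) = (216 - 241/8)*(-2901) = (1487/8)*(-2901) = -4313787/8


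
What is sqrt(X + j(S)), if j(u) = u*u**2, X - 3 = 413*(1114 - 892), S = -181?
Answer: 2*I*sqrt(1459513) ≈ 2416.2*I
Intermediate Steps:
X = 91689 (X = 3 + 413*(1114 - 892) = 3 + 413*222 = 3 + 91686 = 91689)
j(u) = u**3
sqrt(X + j(S)) = sqrt(91689 + (-181)**3) = sqrt(91689 - 5929741) = sqrt(-5838052) = 2*I*sqrt(1459513)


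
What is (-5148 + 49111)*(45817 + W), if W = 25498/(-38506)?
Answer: 38779848115776/19253 ≈ 2.0142e+9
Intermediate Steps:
W = -12749/19253 (W = 25498*(-1/38506) = -12749/19253 ≈ -0.66218)
(-5148 + 49111)*(45817 + W) = (-5148 + 49111)*(45817 - 12749/19253) = 43963*(882101952/19253) = 38779848115776/19253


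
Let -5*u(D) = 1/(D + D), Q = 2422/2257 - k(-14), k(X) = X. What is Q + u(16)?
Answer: 5440943/361120 ≈ 15.067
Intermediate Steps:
Q = 34020/2257 (Q = 2422/2257 - 1*(-14) = 2422*(1/2257) + 14 = 2422/2257 + 14 = 34020/2257 ≈ 15.073)
u(D) = -1/(10*D) (u(D) = -1/(5*(D + D)) = -1/(2*D)/5 = -1/(10*D))
Q + u(16) = 34020/2257 - ⅒/16 = 34020/2257 - ⅒*1/16 = 34020/2257 - 1/160 = 5440943/361120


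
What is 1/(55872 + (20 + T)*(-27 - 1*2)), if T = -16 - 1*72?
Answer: 1/57844 ≈ 1.7288e-5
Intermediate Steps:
T = -88 (T = -16 - 72 = -88)
1/(55872 + (20 + T)*(-27 - 1*2)) = 1/(55872 + (20 - 88)*(-27 - 1*2)) = 1/(55872 - 68*(-27 - 2)) = 1/(55872 - 68*(-29)) = 1/(55872 + 1972) = 1/57844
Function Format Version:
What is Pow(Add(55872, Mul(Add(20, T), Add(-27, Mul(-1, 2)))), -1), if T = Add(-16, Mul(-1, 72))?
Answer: Rational(1, 57844) ≈ 1.7288e-5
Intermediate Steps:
T = -88 (T = Add(-16, -72) = -88)
Pow(Add(55872, Mul(Add(20, T), Add(-27, Mul(-1, 2)))), -1) = Pow(Add(55872, Mul(Add(20, -88), Add(-27, Mul(-1, 2)))), -1) = Pow(Add(55872, Mul(-68, Add(-27, -2))), -1) = Pow(Add(55872, Mul(-68, -29)), -1) = Pow(Add(55872, 1972), -1) = Pow(57844, -1) = Rational(1, 57844)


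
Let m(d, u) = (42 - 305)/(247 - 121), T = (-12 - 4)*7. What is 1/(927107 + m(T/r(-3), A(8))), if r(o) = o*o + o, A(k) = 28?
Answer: 126/116815219 ≈ 1.0786e-6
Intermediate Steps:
T = -112 (T = -16*7 = -112)
r(o) = o + o² (r(o) = o² + o = o + o²)
m(d, u) = -263/126
1/(927107 + m(T/r(-3), A(8))) = 1/(927107 - 263/126) = 1/(116815219/126) = 126/116815219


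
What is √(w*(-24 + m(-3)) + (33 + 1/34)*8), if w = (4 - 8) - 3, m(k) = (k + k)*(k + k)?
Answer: 2*√13022/17 ≈ 13.425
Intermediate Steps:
m(k) = 4*k² (m(k) = (2*k)*(2*k) = 4*k²)
w = -7 (w = -4 - 3 = -7)
√(w*(-24 + m(-3)) + (33 + 1/34)*8) = √(-7*(-24 + 4*(-3)²) + (33 + 1/34)*8) = √(-7*(-24 + 4*9) + (33 + 1/34)*8) = √(-7*(-24 + 36) + (1123/34)*8) = √(-7*12 + 4492/17) = √(-84 + 4492/17) = √(3064/17) = 2*√13022/17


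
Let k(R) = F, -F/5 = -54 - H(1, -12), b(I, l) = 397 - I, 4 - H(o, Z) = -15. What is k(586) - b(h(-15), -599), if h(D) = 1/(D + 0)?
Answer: -481/15 ≈ -32.067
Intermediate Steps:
H(o, Z) = 19 (H(o, Z) = 4 - 1*(-15) = 4 + 15 = 19)
h(D) = 1/D
F = 365 (F = -5*(-54 - 1*19) = -5*(-54 - 19) = -5*(-73) = 365)
k(R) = 365
k(586) - b(h(-15), -599) = 365 - (397 - 1/(-15)) = 365 - (397 - 1*(-1/15)) = 365 - (397 + 1/15) = 365 - 1*5956/15 = 365 - 5956/15 = -481/15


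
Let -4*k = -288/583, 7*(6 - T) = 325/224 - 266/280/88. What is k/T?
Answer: 31360/1471333 ≈ 0.021314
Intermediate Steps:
T = 249849/43120 (T = 6 - (325/224 - 266/280/88)/7 = 6 - (325*(1/224) - 266*1/280*(1/88))/7 = 6 - (325/224 - 19/20*1/88)/7 = 6 - (325/224 - 19/1760)/7 = 6 - ⅐*8871/6160 = 6 - 8871/43120 = 249849/43120 ≈ 5.7943)
k = 72/583 (k = -(-1)*288/583/4 = -(-1)*288*(1/583)/4 = -(-1)*288/(4*583) = -¼*(-288/583) = 72/583 ≈ 0.12350)
k/T = 72/(583*(249849/43120)) = (72/583)*(43120/249849) = 31360/1471333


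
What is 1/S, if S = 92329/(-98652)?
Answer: -98652/92329 ≈ -1.0685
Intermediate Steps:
S = -92329/98652 (S = 92329*(-1/98652) = -92329/98652 ≈ -0.93591)
1/S = 1/(-92329/98652) = -98652/92329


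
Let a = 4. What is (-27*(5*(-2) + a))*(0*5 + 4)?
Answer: 648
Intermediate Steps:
(-27*(5*(-2) + a))*(0*5 + 4) = (-27*(5*(-2) + 4))*(0*5 + 4) = (-27*(-10 + 4))*(0 + 4) = -27*(-6)*4 = 162*4 = 648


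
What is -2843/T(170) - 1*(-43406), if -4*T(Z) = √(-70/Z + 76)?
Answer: 43406 + 11372*√21845/1285 ≈ 44714.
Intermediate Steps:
T(Z) = -√(76 - 70/Z)/4 (T(Z) = -√(-70/Z + 76)/4 = -√(76 - 70/Z)/4)
-2843/T(170) - 1*(-43406) = -2843*(-4/√(76 - 70/170)) - 1*(-43406) = -2843*(-4/√(76 - 70*1/170)) + 43406 = -2843*(-4/√(76 - 7/17)) + 43406 = -2843*(-4*√21845/1285) + 43406 = -(-11372)*√21845/1285 + 43406 = 11372*√21845/1285 + 43406 = 43406 + 11372*√21845/1285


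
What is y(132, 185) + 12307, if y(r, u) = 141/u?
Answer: 2276936/185 ≈ 12308.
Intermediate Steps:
y(132, 185) + 12307 = 141/185 + 12307 = 2276936/185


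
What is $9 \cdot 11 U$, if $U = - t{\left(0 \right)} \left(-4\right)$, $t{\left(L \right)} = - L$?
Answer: $0$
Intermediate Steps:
$U = 0$ ($U = - \left(-1\right) 0 \left(-4\right) = \left(-1\right) 0 \left(-4\right) = 0 \left(-4\right) = 0$)
$9 \cdot 11 U = 9 \cdot 11 \cdot 0 = 99 \cdot 0 = 0$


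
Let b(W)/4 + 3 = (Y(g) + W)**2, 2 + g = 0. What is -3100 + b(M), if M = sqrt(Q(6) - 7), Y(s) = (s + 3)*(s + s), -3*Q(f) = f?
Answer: -3084 - 96*I ≈ -3084.0 - 96.0*I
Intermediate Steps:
g = -2 (g = -2 + 0 = -2)
Q(f) = -f/3
Y(s) = 2*s*(3 + s) (Y(s) = (3 + s)*(2*s) = 2*s*(3 + s))
M = 3*I (M = sqrt(-1/3*6 - 7) = sqrt(-2 - 7) = sqrt(-9) = 3*I ≈ 3.0*I)
b(W) = -12 + 4*(-4 + W)**2 (b(W) = -12 + 4*(2*(-2)*(3 - 2) + W)**2 = -12 + 4*(2*(-2)*1 + W)**2 = -12 + 4*(-4 + W)**2)
-3100 + b(M) = -3100 + (-12 + 4*(-4 + 3*I)**2) = -3112 + 4*(-4 + 3*I)**2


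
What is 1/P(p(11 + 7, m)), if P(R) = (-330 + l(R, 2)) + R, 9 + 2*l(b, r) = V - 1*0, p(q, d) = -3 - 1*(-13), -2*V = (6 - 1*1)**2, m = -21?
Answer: -4/1323 ≈ -0.0030234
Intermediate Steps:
V = -25/2 (V = -(6 - 1*1)**2/2 = -(6 - 1)**2/2 = -1/2*5**2 = -1/2*25 = -25/2 ≈ -12.500)
p(q, d) = 10 (p(q, d) = -3 + 13 = 10)
l(b, r) = -43/4 (l(b, r) = -9/2 + (-25/2 - 1*0)/2 = -9/2 + (-25/2 + 0)/2 = -9/2 + (1/2)*(-25/2) = -9/2 - 25/4 = -43/4)
P(R) = -1363/4 + R (P(R) = (-330 - 43/4) + R = -1363/4 + R)
1/P(p(11 + 7, m)) = 1/(-1363/4 + 10) = 1/(-1323/4) = -4/1323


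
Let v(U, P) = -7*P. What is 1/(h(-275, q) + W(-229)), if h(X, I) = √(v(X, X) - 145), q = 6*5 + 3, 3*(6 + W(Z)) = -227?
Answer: -147/8801 - 18*√445/44005 ≈ -0.025331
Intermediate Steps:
W(Z) = -245/3 (W(Z) = -6 + (⅓)*(-227) = -6 - 227/3 = -245/3)
q = 33 (q = 30 + 3 = 33)
h(X, I) = √(-145 - 7*X) (h(X, I) = √(-7*X - 145) = √(-145 - 7*X))
1/(h(-275, q) + W(-229)) = 1/(√(-145 - 7*(-275)) - 245/3) = 1/(√(-145 + 1925) - 245/3) = 1/(√1780 - 245/3) = 1/(2*√445 - 245/3) = 1/(-245/3 + 2*√445)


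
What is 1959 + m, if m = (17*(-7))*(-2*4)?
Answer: 2911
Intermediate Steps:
m = 952 (m = -119*(-8) = 952)
1959 + m = 1959 + 952 = 2911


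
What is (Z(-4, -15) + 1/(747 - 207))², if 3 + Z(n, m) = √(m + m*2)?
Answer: (-1619 + 1620*I*√5)²/291600 ≈ -36.011 - 40.224*I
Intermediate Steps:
Z(n, m) = -3 + √3*√m (Z(n, m) = -3 + √(m + m*2) = -3 + √(m + 2*m) = -3 + √(3*m) = -3 + √3*√m)
(Z(-4, -15) + 1/(747 - 207))² = ((-3 + √3*√(-15)) + 1/(747 - 207))² = ((-3 + √3*(I*√15)) + 1/540)² = ((-3 + 3*I*√5) + 1/540)² = (-1619/540 + 3*I*√5)²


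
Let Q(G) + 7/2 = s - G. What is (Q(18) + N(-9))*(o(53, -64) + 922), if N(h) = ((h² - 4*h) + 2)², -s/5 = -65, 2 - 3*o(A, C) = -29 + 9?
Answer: 13442342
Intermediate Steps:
o(A, C) = 22/3 (o(A, C) = ⅔ - (-29 + 9)/3 = ⅔ - ⅓*(-20) = ⅔ + 20/3 = 22/3)
s = 325 (s = -5*(-65) = 325)
Q(G) = 643/2 - G (Q(G) = -7/2 + (325 - G) = 643/2 - G)
N(h) = (2 + h² - 4*h)²
(Q(18) + N(-9))*(o(53, -64) + 922) = ((643/2 - 1*18) + (2 + (-9)² - 4*(-9))²)*(22/3 + 922) = ((643/2 - 18) + (2 + 81 + 36)²)*(2788/3) = (607/2 + 119²)*(2788/3) = (607/2 + 14161)*(2788/3) = (28929/2)*(2788/3) = 13442342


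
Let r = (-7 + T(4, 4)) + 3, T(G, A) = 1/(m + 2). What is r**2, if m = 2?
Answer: 225/16 ≈ 14.063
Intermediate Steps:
T(G, A) = 1/4 (T(G, A) = 1/(2 + 2) = 1/4)
r = -15/4 (r = (-7 + 1/4) + 3 = -27/4 + 3 = -15/4 ≈ -3.7500)
r**2 = (-15/4)**2 = 225/16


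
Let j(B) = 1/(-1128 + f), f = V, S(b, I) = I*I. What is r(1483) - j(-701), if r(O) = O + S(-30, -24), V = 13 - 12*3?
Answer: 2369910/1151 ≈ 2059.0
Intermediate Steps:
V = -23 (V = 13 - 36 = -23)
S(b, I) = I**2
r(O) = 576 + O (r(O) = O + (-24)**2 = O + 576 = 576 + O)
f = -23
j(B) = -1/1151 (j(B) = 1/(-1128 - 23) = 1/(-1151) = -1/1151)
r(1483) - j(-701) = (576 + 1483) - 1*(-1/1151) = 2059 + 1/1151 = 2369910/1151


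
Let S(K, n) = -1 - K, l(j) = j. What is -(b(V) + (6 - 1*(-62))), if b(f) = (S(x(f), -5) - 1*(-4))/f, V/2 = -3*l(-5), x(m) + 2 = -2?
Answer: -2047/30 ≈ -68.233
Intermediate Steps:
x(m) = -4 (x(m) = -2 - 2 = -4)
V = 30 (V = 2*(-3*(-5)) = 2*15 = 30)
b(f) = 7/f (b(f) = ((-1 - 1*(-4)) - 1*(-4))/f = ((-1 + 4) + 4)/f = (3 + 4)/f = 7/f)
-(b(V) + (6 - 1*(-62))) = -(7/30 + (6 - 1*(-62))) = -(7*(1/30) + (6 + 62)) = -(7/30 + 68) = -1*2047/30 = -2047/30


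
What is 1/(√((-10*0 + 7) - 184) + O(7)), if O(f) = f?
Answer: 7/226 - I*√177/226 ≈ 0.030973 - 0.058868*I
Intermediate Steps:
1/(√((-10*0 + 7) - 184) + O(7)) = 1/(√((-10*0 + 7) - 184) + 7) = 1/(√((0 + 7) - 184) + 7) = 1/(√(7 - 184) + 7) = 1/(√(-177) + 7) = 1/(I*√177 + 7) = 1/(7 + I*√177)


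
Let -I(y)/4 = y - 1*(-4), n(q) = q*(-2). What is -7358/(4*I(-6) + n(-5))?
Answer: -3679/21 ≈ -175.19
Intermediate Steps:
n(q) = -2*q
I(y) = -16 - 4*y (I(y) = -4*(y - 1*(-4)) = -4*(y + 4) = -4*(4 + y) = -16 - 4*y)
-7358/(4*I(-6) + n(-5)) = -7358/(4*(-16 - 4*(-6)) - 2*(-5)) = -7358/(4*(-16 + 24) + 10) = -7358/(4*8 + 10) = -7358/(32 + 10) = -7358/42 = -7358*1/42 = -3679/21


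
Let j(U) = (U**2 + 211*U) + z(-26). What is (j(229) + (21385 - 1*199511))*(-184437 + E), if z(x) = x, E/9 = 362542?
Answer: -238246705872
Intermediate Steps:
E = 3262878 (E = 9*362542 = 3262878)
j(U) = -26 + U**2 + 211*U (j(U) = (U**2 + 211*U) - 26 = -26 + U**2 + 211*U)
(j(229) + (21385 - 1*199511))*(-184437 + E) = ((-26 + 229**2 + 211*229) + (21385 - 1*199511))*(-184437 + 3262878) = ((-26 + 52441 + 48319) + (21385 - 199511))*3078441 = (100734 - 178126)*3078441 = -77392*3078441 = -238246705872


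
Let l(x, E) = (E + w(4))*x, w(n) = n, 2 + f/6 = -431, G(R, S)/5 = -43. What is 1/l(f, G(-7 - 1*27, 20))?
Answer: 1/548178 ≈ 1.8242e-6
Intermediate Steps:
G(R, S) = -215 (G(R, S) = 5*(-43) = -215)
f = -2598 (f = -12 + 6*(-431) = -12 - 2586 = -2598)
l(x, E) = x*(4 + E) (l(x, E) = (E + 4)*x = (4 + E)*x = x*(4 + E))
1/l(f, G(-7 - 1*27, 20)) = 1/(-2598*(4 - 215)) = 1/(-2598*(-211)) = 1/548178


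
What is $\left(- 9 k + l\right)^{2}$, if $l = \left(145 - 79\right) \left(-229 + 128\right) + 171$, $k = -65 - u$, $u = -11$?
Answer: $36108081$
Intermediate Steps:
$k = -54$ ($k = -65 - -11 = -65 + 11 = -54$)
$l = -6495$ ($l = 66 \left(-101\right) + 171 = -6666 + 171 = -6495$)
$\left(- 9 k + l\right)^{2} = \left(\left(-9\right) \left(-54\right) - 6495\right)^{2} = \left(486 - 6495\right)^{2} = \left(-6009\right)^{2} = 36108081$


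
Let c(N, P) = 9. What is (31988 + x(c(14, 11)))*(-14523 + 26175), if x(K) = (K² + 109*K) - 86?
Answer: 384096528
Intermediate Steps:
x(K) = -86 + K² + 109*K
(31988 + x(c(14, 11)))*(-14523 + 26175) = (31988 + (-86 + 9² + 109*9))*(-14523 + 26175) = (31988 + (-86 + 81 + 981))*11652 = (31988 + 976)*11652 = 32964*11652 = 384096528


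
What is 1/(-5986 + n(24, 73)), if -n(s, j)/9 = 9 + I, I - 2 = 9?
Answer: -1/6166 ≈ -0.00016218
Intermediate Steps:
I = 11 (I = 2 + 9 = 11)
n(s, j) = -180 (n(s, j) = -9*(9 + 11) = -9*20 = -180)
1/(-5986 + n(24, 73)) = 1/(-5986 - 180) = 1/(-6166) = -1/6166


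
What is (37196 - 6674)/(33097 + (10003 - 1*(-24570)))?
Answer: 15261/33835 ≈ 0.45104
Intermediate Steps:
(37196 - 6674)/(33097 + (10003 - 1*(-24570))) = 30522/(33097 + (10003 + 24570)) = 30522/(33097 + 34573) = 30522/67670 = 30522*(1/67670) = 15261/33835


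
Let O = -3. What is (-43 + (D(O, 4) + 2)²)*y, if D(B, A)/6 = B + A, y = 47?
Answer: 987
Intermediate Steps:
D(B, A) = 6*A + 6*B (D(B, A) = 6*(B + A) = 6*(A + B) = 6*A + 6*B)
(-43 + (D(O, 4) + 2)²)*y = (-43 + ((6*4 + 6*(-3)) + 2)²)*47 = (-43 + ((24 - 18) + 2)²)*47 = (-43 + (6 + 2)²)*47 = (-43 + 8²)*47 = (-43 + 64)*47 = 21*47 = 987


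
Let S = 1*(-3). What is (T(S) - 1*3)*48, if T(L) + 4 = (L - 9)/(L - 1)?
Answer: -192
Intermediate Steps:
S = -3
T(L) = -4 + (-9 + L)/(-1 + L) (T(L) = -4 + (L - 9)/(L - 1) = -4 + (-9 + L)/(-1 + L))
(T(S) - 1*3)*48 = ((-5 - 3*(-3))/(-1 - 3) - 1*3)*48 = ((-5 + 9)/(-4) - 3)*48 = (-¼*4 - 3)*48 = (-1 - 3)*48 = -4*48 = -192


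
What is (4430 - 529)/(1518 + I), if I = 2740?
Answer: 3901/4258 ≈ 0.91616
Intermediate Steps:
(4430 - 529)/(1518 + I) = (4430 - 529)/(1518 + 2740) = 3901/4258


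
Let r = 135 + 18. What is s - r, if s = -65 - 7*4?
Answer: -246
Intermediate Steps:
r = 153
s = -93 (s = -65 - 28 = -93)
s - r = -93 - 1*153 = -93 - 153 = -246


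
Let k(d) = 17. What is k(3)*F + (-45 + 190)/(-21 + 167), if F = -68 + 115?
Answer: 116799/146 ≈ 799.99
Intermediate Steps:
F = 47
k(3)*F + (-45 + 190)/(-21 + 167) = 17*47 + (-45 + 190)/(-21 + 167) = 799 + 145/146 = 116799/146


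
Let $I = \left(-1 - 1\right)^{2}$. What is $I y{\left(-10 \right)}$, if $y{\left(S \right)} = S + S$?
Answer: $-80$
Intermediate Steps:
$y{\left(S \right)} = 2 S$
$I = 4$ ($I = \left(-2\right)^{2} = 4$)
$I y{\left(-10 \right)} = 4 \cdot 2 \left(-10\right) = 4 \left(-20\right) = -80$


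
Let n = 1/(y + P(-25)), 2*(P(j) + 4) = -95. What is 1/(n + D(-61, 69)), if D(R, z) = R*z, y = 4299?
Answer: -8495/35755453 ≈ -0.00023759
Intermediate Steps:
P(j) = -103/2 (P(j) = -4 + (½)*(-95) = -4 - 95/2 = -103/2)
n = 2/8495 (n = 1/(4299 - 103/2) = 1/(8495/2) = 2/8495 ≈ 0.00023543)
1/(n + D(-61, 69)) = 1/(2/8495 - 61*69) = 1/(2/8495 - 4209) = 1/(-35755453/8495) = -8495/35755453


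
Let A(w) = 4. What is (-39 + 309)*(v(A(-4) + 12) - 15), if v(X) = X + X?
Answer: 4590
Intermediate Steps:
v(X) = 2*X
(-39 + 309)*(v(A(-4) + 12) - 15) = (-39 + 309)*(2*(4 + 12) - 15) = 270*(2*16 - 15) = 270*(32 - 15) = 270*17 = 4590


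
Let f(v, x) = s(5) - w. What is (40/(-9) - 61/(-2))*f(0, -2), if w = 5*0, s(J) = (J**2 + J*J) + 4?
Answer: 1407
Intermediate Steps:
s(J) = 4 + 2*J**2 (s(J) = (J**2 + J**2) + 4 = 2*J**2 + 4 = 4 + 2*J**2)
w = 0
f(v, x) = 54 (f(v, x) = (4 + 2*5**2) - 1*0 = (4 + 2*25) + 0 = (4 + 50) + 0 = 54 + 0 = 54)
(40/(-9) - 61/(-2))*f(0, -2) = (40/(-9) - 61/(-2))*54 = (40*(-1/9) - 61*(-1/2))*54 = (-40/9 + 61/2)*54 = (469/18)*54 = 1407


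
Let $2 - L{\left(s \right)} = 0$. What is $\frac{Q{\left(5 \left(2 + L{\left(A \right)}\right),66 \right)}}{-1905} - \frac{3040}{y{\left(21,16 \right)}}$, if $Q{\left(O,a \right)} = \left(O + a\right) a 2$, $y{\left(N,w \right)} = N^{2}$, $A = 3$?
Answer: $- \frac{3599144}{280035} \approx -12.852$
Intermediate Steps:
$L{\left(s \right)} = 2$ ($L{\left(s \right)} = 2 - 0 = 2 + 0 = 2$)
$Q{\left(O,a \right)} = 2 a \left(O + a\right)$ ($Q{\left(O,a \right)} = \left(O + a\right) 2 a = 2 a \left(O + a\right)$)
$\frac{Q{\left(5 \left(2 + L{\left(A \right)}\right),66 \right)}}{-1905} - \frac{3040}{y{\left(21,16 \right)}} = \frac{2 \cdot 66 \left(5 \left(2 + 2\right) + 66\right)}{-1905} - \frac{3040}{21^{2}} = 2 \cdot 66 \left(5 \cdot 4 + 66\right) \left(- \frac{1}{1905}\right) - \frac{3040}{441} = 2 \cdot 66 \left(20 + 66\right) \left(- \frac{1}{1905}\right) - \frac{3040}{441} = 2 \cdot 66 \cdot 86 \left(- \frac{1}{1905}\right) - \frac{3040}{441} = 11352 \left(- \frac{1}{1905}\right) - \frac{3040}{441} = - \frac{3784}{635} - \frac{3040}{441} = - \frac{3599144}{280035}$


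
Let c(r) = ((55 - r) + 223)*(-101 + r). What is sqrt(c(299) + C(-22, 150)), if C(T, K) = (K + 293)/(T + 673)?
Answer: I*sqrt(1761876165)/651 ≈ 64.477*I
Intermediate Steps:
c(r) = (-101 + r)*(278 - r) (c(r) = (278 - r)*(-101 + r) = (-101 + r)*(278 - r))
C(T, K) = (293 + K)/(673 + T)
sqrt(c(299) + C(-22, 150)) = sqrt((-28078 - 1*299**2 + 379*299) + (293 + 150)/(673 - 22)) = sqrt((-28078 - 1*89401 + 113321) + 443/651) = sqrt((-28078 - 89401 + 113321) + (1/651)*443) = sqrt(-4158 + 443/651) = sqrt(-2706415/651) = I*sqrt(1761876165)/651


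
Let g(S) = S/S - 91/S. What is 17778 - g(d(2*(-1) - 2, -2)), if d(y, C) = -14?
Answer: 35541/2 ≈ 17771.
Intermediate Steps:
g(S) = 1 - 91/S
17778 - g(d(2*(-1) - 2, -2)) = 17778 - (-91 - 14)/(-14) = 17778 - (-1)*(-105)/14 = 17778 - 1*15/2 = 17778 - 15/2 = 35541/2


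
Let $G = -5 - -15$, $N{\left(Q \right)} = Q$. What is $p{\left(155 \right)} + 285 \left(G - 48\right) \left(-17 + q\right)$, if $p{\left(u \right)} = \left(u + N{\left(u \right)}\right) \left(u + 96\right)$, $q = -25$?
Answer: $532670$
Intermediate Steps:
$p{\left(u \right)} = 2 u \left(96 + u\right)$ ($p{\left(u \right)} = \left(u + u\right) \left(u + 96\right) = 2 u \left(96 + u\right)$)
$G = 10$ ($G = -5 + 15 = 10$)
$p{\left(155 \right)} + 285 \left(G - 48\right) \left(-17 + q\right) = 2 \cdot 155 \left(96 + 155\right) + 285 \left(10 - 48\right) \left(-17 - 25\right) = 2 \cdot 155 \cdot 251 + 285 \left(\left(-38\right) \left(-42\right)\right) = 77810 + 285 \cdot 1596 = 77810 + 454860 = 532670$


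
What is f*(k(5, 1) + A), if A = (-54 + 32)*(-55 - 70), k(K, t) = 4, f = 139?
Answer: 382806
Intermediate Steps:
A = 2750 (A = -22*(-125) = 2750)
f*(k(5, 1) + A) = 139*(4 + 2750) = 139*2754 = 382806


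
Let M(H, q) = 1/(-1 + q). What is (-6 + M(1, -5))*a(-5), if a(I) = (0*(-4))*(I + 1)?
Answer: 0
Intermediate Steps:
a(I) = 0 (a(I) = 0*(1 + I) = 0)
(-6 + M(1, -5))*a(-5) = (-6 + 1/(-1 - 5))*0 = (-6 + 1/(-6))*0 = (-6 - 1/6)*0 = -37/6*0 = 0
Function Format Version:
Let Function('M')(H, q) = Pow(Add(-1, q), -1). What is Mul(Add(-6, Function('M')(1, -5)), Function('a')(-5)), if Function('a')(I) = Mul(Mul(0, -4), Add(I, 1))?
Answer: 0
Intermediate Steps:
Function('a')(I) = 0 (Function('a')(I) = Mul(0, Add(1, I)) = 0)
Mul(Add(-6, Function('M')(1, -5)), Function('a')(-5)) = Mul(Add(-6, Pow(Add(-1, -5), -1)), 0) = Mul(Add(-6, Pow(-6, -1)), 0) = Mul(Add(-6, Rational(-1, 6)), 0) = Mul(Rational(-37, 6), 0) = 0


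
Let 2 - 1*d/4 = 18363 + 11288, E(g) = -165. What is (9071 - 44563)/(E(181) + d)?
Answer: 35492/118761 ≈ 0.29885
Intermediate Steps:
d = -118596 (d = 8 - 4*(18363 + 11288) = 8 - 4*29651 = 8 - 118604 = -118596)
(9071 - 44563)/(E(181) + d) = (9071 - 44563)/(-165 - 118596) = -35492/(-118761) = -35492*(-1/118761) = 35492/118761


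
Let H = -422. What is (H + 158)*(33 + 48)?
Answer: -21384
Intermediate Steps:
(H + 158)*(33 + 48) = (-422 + 158)*(33 + 48) = -264*81 = -21384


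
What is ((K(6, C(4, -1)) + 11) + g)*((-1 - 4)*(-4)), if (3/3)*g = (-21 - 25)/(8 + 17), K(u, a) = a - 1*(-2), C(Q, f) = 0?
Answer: 1116/5 ≈ 223.20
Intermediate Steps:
K(u, a) = 2 + a (K(u, a) = a + 2 = 2 + a)
g = -46/25 (g = (-21 - 25)/(8 + 17) = -46/25 ≈ -1.8400)
((K(6, C(4, -1)) + 11) + g)*((-1 - 4)*(-4)) = (((2 + 0) + 11) - 46/25)*((-1 - 4)*(-4)) = ((2 + 11) - 46/25)*(-5*(-4)) = (13 - 46/25)*20 = (279/25)*20 = 1116/5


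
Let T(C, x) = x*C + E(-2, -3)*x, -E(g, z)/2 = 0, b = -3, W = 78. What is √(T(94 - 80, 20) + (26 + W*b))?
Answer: 6*√2 ≈ 8.4853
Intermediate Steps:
E(g, z) = 0 (E(g, z) = -2*0 = 0)
T(C, x) = C*x (T(C, x) = x*C + 0*x = C*x + 0 = C*x)
√(T(94 - 80, 20) + (26 + W*b)) = √((94 - 80)*20 + (26 + 78*(-3))) = √(14*20 + (26 - 234)) = √(280 - 208) = √72 = 6*√2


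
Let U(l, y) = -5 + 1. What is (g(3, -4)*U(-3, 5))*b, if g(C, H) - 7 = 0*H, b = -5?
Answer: 140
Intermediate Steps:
g(C, H) = 7 (g(C, H) = 7 + 0*H = 7 + 0 = 7)
U(l, y) = -4
(g(3, -4)*U(-3, 5))*b = (7*(-4))*(-5) = -28*(-5) = 140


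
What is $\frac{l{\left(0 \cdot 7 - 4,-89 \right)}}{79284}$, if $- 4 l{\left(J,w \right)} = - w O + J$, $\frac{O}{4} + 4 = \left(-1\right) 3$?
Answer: $\frac{52}{6607} \approx 0.0078704$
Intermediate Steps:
$O = -28$ ($O = -16 + 4 \left(\left(-1\right) 3\right) = -16 + 4 \left(-3\right) = -16 - 12 = -28$)
$l{\left(J,w \right)} = - 7 w - \frac{J}{4}$ ($l{\left(J,w \right)} = - \frac{- w \left(-28\right) + J}{4} = - \frac{28 w + J}{4} = - \frac{J + 28 w}{4} = - 7 w - \frac{J}{4}$)
$\frac{l{\left(0 \cdot 7 - 4,-89 \right)}}{79284} = \frac{\left(-7\right) \left(-89\right) - \frac{0 \cdot 7 - 4}{4}}{79284} = \left(623 - \frac{0 - 4}{4}\right) \frac{1}{79284} = \left(623 - -1\right) \frac{1}{79284} = \left(623 + 1\right) \frac{1}{79284} = 624 \cdot \frac{1}{79284} = \frac{52}{6607}$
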